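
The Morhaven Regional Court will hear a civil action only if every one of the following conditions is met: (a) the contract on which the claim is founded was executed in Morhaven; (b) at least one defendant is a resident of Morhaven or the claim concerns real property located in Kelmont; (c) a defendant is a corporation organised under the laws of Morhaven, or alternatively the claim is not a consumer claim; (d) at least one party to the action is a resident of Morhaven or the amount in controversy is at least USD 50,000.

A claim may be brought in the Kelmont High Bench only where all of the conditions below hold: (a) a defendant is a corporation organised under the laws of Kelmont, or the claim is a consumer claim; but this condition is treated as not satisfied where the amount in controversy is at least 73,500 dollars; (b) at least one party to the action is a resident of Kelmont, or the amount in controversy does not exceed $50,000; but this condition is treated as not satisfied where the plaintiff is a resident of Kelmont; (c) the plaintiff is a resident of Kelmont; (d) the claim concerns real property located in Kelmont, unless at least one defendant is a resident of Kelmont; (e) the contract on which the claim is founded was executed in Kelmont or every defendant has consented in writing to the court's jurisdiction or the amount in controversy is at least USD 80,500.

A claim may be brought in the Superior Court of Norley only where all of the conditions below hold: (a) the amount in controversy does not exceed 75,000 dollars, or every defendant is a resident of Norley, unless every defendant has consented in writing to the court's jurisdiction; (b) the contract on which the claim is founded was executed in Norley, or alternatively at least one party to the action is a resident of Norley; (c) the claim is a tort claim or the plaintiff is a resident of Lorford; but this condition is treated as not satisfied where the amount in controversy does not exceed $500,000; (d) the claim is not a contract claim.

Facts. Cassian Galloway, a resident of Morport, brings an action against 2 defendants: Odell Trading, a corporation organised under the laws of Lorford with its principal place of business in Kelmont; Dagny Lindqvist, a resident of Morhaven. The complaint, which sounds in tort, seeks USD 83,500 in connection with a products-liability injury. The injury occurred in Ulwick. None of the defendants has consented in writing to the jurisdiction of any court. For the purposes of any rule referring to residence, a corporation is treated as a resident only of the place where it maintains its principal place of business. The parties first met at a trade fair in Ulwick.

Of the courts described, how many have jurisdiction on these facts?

The Morhaven Regional Court:
  (a) No contract (and hence no place of execution) is alleged. Not satisfied.
  (b) Dagny Lindqvist resides in Morhaven, so this disjunct is met. Condition met.
  (c) The claim is a tort claim, not a consumer claim, which satisfies one of the alternatives. Condition met.
  (d) Dagny Lindqvist resides in Morhaven, which satisfies one of the alternatives. Condition met.
  → At least one condition fails; no jurisdiction.
The Kelmont High Bench:
  (a) The corporate defendant(s) are organised in Lorford, not Kelmont; the claim is a tort claim, not a consumer claim — none of the alternatives is met. Not met.
  (b) Odell Trading resides in Kelmont, so one alternative holds. The carve-out does not apply: the plaintiff resides in Morport, not Kelmont. Satisfied.
  (c) The plaintiff resides in Morport, not Kelmont. Fails.
  (d) The claim does not concern real property. The proviso rescues it, though: Odell Trading resides in Kelmont. Condition met.
  (e) The amount in controversy is USD 83,500, which meets the $80,500 floor, which satisfies one of the alternatives. Satisfied.
  → At least one condition fails; no jurisdiction.
The Superior Court of Norley:
  (a) The amount in controversy is USD 83,500, above the 75,000 dollars ceiling; the defendants reside as follows — Odell Trading in Kelmont, Dagny Lindqvist in Morhaven — not all in Norley — no alternative holds. Nor does the 'unless' clause help: no such written consent has been filed. Not met.
  (b) No contract (and hence no place of execution) is alleged; no party resides in Norley — every alternative fails. Not satisfied.
  (c) The claim is a tort claim, which satisfies one of the alternatives. But the carve-out bites: the amount in controversy is 83,500 dollars, within the $500,000 ceiling. Condition not met.
  (d) The claim is a tort claim, not a contract claim. Satisfied.
  → No jurisdiction.
No court satisfies all of its conditions.

0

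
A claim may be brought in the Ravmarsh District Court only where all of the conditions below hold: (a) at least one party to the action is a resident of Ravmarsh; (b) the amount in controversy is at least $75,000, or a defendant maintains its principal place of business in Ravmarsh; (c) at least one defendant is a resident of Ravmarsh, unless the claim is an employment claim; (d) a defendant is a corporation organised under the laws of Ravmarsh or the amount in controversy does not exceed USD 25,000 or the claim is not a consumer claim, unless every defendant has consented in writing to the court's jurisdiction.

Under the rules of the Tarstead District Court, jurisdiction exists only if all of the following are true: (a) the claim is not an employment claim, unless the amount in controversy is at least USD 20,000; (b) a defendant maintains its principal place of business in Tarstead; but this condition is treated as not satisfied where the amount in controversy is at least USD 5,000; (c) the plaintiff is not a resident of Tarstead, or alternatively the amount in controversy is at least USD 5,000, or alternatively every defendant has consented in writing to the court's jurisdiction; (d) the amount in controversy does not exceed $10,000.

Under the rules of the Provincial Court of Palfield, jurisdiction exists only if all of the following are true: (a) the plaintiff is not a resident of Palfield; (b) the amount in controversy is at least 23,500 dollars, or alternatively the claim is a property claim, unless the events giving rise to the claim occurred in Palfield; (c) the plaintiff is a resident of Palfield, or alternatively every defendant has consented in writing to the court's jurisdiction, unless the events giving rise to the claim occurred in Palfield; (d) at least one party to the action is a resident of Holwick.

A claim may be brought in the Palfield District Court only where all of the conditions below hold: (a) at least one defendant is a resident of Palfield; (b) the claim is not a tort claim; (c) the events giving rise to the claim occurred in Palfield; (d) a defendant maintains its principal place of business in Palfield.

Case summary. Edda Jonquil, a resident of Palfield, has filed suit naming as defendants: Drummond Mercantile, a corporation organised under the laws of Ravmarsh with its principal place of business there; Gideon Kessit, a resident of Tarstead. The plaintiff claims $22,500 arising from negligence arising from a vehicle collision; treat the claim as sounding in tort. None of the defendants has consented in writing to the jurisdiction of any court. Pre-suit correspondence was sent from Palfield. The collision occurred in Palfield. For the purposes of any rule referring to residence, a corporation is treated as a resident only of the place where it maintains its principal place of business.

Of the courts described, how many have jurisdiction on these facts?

The Ravmarsh District Court:
  (a) Drummond Mercantile resides in Ravmarsh. Satisfied.
  (b) Drummond Mercantile has its principal place of business in Ravmarsh, so this disjunct is met. Condition met.
  (c) Drummond Mercantile resides in Ravmarsh. Satisfied.
  (d) Drummond Mercantile is organised under the laws of Ravmarsh, which satisfies one of the alternatives. Satisfied.
  → Jurisdiction lies.
The Tarstead District Court:
  (a) The claim is a tort claim, not an employment claim. Satisfied.
  (b) The corporate defendant(s) have their principal place of business in Ravmarsh, not Tarstead. Condition not met.
  (c) The plaintiff resides in Palfield, which is not Tarstead, so this disjunct is met. Condition met.
  (d) The amount in controversy is USD 22,500, above the $10,000 ceiling. Not satisfied.
  → Not every requirement is met — no jurisdiction.
The Provincial Court of Palfield:
  (a) The plaintiff resides in Palfield. Condition not met.
  (b) The amount in controversy is $22,500, below the USD 23,500 floor; the claim is a tort claim, not a property claim — none of the alternatives is met. However, the operative events occurred in Palfield, so the 'unless' proviso supplies this condition. Satisfied.
  (c) The plaintiff resides in Palfield, so one alternative holds. Met.
  (d) No party resides in Holwick. Condition not met.
  → No jurisdiction.
The Palfield District Court:
  (a) No defendant resides in Palfield (they reside in Ravmarsh, Tarstead). Fails.
  (b) The claim is a tort claim. Not satisfied.
  (c) The operative events occurred in Palfield. Condition met.
  (d) The corporate defendant(s) have their principal place of business in Ravmarsh, not Palfield. Not met.
  → No jurisdiction.
Courts with jurisdiction: the Ravmarsh District Court — 1 in total.

1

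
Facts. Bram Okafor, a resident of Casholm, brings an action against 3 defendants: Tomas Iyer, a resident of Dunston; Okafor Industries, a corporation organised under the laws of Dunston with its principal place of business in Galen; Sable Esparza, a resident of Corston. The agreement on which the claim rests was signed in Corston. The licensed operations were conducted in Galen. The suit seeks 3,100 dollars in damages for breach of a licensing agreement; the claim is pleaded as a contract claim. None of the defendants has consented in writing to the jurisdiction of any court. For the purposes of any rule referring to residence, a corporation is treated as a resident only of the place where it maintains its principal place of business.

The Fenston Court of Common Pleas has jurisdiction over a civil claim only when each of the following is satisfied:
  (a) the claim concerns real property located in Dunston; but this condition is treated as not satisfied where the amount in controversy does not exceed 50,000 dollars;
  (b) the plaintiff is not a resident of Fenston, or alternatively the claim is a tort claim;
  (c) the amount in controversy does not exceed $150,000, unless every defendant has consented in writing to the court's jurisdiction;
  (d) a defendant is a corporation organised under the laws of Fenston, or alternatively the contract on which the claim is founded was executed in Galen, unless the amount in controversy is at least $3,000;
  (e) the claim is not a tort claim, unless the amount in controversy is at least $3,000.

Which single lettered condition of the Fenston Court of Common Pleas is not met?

(a)

The Fenston Court of Common Pleas:
  (a) The claim does not concern real property. Not met.
  (b) The plaintiff resides in Casholm, which is not Fenston, so one alternative holds. Met.
  (c) The amount in controversy is 3,100 dollars, within the USD 150,000 ceiling. Satisfied.
  (d) The corporate defendant(s) are organised in Dunston, not Fenston; the contract was executed in Corston, not Galen — none of the alternatives is met. However, the amount in controversy is 3,100 dollars, which meets the USD 3,000 floor, so the 'unless' proviso supplies this condition. Satisfied.
  (e) The claim is a contract claim, not a tort claim. Condition met.
Only condition (a) fails.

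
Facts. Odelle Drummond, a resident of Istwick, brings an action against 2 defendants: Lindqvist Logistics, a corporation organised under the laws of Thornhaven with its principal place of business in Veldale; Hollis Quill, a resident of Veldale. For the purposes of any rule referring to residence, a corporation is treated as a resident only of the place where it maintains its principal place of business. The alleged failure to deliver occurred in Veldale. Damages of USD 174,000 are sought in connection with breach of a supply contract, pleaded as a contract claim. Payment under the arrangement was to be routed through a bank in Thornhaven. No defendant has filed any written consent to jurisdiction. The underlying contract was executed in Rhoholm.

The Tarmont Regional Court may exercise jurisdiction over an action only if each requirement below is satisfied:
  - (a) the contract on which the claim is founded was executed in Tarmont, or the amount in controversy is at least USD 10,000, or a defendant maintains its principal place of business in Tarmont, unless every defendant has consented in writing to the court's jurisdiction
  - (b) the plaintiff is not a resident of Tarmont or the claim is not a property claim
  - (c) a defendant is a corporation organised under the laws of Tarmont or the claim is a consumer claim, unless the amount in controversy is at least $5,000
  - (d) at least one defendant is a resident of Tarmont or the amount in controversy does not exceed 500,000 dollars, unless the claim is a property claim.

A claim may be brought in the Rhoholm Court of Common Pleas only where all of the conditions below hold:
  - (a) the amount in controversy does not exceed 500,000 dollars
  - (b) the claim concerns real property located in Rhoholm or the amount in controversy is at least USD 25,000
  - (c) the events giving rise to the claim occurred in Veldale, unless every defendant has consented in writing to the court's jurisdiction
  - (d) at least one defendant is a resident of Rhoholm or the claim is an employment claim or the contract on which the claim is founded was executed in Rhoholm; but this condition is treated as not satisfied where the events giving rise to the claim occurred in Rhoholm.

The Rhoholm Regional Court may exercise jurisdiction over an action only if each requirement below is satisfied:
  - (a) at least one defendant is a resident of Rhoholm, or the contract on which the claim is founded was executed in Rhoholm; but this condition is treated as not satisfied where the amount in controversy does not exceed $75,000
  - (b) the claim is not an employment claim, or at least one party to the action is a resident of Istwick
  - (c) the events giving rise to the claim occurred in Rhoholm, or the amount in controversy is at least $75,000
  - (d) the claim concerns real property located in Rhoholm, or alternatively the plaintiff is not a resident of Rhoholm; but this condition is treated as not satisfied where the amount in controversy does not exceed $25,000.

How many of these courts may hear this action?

3

The Tarmont Regional Court:
  (a) The amount in controversy is $174,000, which meets the USD 10,000 floor, so this disjunct is met. Met.
  (b) The plaintiff resides in Istwick, which is not Tarmont, which satisfies one of the alternatives. Condition met.
  (c) The corporate defendant(s) are organised in Thornhaven, not Tarmont; the claim is a contract claim, not a consumer claim — none of the alternatives is met. The proviso rescues it, though: the amount in controversy is USD 174,000, which meets the $5,000 floor. Met.
  (d) The amount in controversy is $174,000, within the $500,000 ceiling, which satisfies one of the alternatives. Satisfied.
  → The court has jurisdiction.
The Rhoholm Court of Common Pleas:
  (a) The amount in controversy is $174,000, within the USD 500,000 ceiling. Satisfied.
  (b) The amount in controversy is USD 174,000, which meets the $25,000 floor, which satisfies one of the alternatives. Satisfied.
  (c) The operative events occurred in Veldale. Condition met.
  (d) The contract was executed in Rhoholm, so this disjunct is met. And the carve-out is inapplicable — the operative events occurred in Veldale, not Rhoholm. Satisfied.
  → Jurisdiction lies.
The Rhoholm Regional Court:
  (a) The contract was executed in Rhoholm — that alternative is enough. The carve-out does not apply: the amount in controversy is 174,000 dollars, above the 75,000 dollars ceiling. Met.
  (b) The claim is a contract claim, not an employment claim, which satisfies one of the alternatives. Satisfied.
  (c) The amount in controversy is $174,000, which meets the 75,000 dollars floor, so one alternative holds. Satisfied.
  (d) The plaintiff resides in Istwick, which is not Rhoholm — that alternative is enough. The exception is not triggered, since the amount in controversy is USD 174,000, above the 25,000 dollars ceiling. Condition met.
  → Every requirement is satisfied — jurisdiction.
Courts with jurisdiction: the Tarmont Regional Court, the Rhoholm Court of Common Pleas, the Rhoholm Regional Court — 3 in total.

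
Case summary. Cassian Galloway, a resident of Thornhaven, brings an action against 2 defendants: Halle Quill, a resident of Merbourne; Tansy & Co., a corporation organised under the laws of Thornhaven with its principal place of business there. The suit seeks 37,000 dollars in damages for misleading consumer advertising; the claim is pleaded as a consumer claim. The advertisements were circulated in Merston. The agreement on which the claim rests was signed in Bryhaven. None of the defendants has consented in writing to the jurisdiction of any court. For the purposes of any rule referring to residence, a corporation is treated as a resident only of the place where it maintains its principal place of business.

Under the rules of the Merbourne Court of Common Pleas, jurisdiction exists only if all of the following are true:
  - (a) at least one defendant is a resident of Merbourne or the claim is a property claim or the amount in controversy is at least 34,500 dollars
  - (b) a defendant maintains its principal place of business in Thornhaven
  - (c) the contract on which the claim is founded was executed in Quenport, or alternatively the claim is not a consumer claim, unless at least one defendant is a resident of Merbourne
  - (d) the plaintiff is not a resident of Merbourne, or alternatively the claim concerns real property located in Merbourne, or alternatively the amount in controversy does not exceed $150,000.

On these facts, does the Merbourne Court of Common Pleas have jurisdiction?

Yes

The Merbourne Court of Common Pleas:
  (a) Halle Quill resides in Merbourne — that alternative is enough. Met.
  (b) Tansy & Co. has its principal place of business in Thornhaven. Met.
  (c) The contract was executed in Bryhaven, not Quenport; the claim is a consumer claim — none of the alternatives is met. But Halle Quill resides in Merbourne, and the 'unless' clause therefore excuses the requirement. Condition met.
  (d) The plaintiff resides in Thornhaven, which is not Merbourne, which satisfies one of the alternatives. Condition met.
  → Jurisdiction lies.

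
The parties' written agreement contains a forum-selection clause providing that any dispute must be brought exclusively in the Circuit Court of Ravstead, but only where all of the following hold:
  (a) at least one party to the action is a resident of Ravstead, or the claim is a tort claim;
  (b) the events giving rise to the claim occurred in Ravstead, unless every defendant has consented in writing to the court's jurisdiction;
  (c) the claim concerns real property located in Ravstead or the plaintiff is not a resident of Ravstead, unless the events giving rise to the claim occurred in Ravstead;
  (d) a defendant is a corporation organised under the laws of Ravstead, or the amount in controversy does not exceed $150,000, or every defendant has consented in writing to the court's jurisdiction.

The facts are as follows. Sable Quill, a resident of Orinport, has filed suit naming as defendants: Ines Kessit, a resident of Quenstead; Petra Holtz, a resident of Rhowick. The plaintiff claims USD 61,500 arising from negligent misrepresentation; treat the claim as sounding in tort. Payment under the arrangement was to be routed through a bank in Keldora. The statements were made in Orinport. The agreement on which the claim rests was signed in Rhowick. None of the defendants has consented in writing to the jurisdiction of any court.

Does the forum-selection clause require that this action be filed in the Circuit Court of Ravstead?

No

The Circuit Court of Ravstead:
  (a) The claim is a tort claim, so this disjunct is met. Met.
  (b) The operative events occurred in Orinport, not Ravstead. Nor does the 'unless' clause help: no such written consent has been filed. Fails.
  (c) The plaintiff resides in Orinport, which is not Ravstead — that alternative is enough. Met.
  (d) The amount in controversy is $61,500, within the $150,000 ceiling — that alternative is enough. Satisfied.
  → Forum clause is not triggered.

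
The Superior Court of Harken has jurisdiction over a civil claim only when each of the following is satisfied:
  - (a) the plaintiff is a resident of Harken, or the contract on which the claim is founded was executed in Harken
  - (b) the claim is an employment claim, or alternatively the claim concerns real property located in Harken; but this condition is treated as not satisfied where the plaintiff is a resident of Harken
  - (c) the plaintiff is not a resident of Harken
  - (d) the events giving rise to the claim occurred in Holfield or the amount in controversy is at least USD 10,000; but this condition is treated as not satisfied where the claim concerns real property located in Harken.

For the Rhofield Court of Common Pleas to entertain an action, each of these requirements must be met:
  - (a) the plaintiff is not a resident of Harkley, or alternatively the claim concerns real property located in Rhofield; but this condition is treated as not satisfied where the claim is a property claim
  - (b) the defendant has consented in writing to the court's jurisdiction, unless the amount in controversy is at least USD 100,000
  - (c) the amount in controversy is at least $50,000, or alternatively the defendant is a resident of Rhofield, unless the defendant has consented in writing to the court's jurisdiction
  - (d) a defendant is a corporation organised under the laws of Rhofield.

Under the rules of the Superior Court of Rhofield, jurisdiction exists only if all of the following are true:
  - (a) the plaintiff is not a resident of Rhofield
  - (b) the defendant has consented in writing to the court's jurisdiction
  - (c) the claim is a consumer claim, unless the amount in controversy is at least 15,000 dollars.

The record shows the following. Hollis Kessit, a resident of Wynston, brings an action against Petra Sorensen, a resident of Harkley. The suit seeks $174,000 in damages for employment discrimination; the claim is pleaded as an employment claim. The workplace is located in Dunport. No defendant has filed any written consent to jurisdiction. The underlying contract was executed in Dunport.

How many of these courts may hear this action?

0

The Superior Court of Harken:
  (a) The plaintiff resides in Wynston, not Harken; the contract was executed in Dunport, not Harken — none of the alternatives is met. Condition not met.
  (b) The claim is an employment claim — that alternative is enough. And the carve-out is inapplicable — the plaintiff resides in Wynston, not Harken. Met.
  (c) The plaintiff resides in Wynston, which is not Harken. Satisfied.
  (d) The amount in controversy is $174,000, which meets the $10,000 floor, which satisfies one of the alternatives. The exception is not triggered, since the claim does not concern real property. Met.
  → Not every requirement is met — no jurisdiction.
The Rhofield Court of Common Pleas:
  (a) The plaintiff resides in Wynston, which is not Harkley, so one alternative holds. The carve-out does not apply: the claim is an employment claim, not a property claim. Met.
  (b) No such written consent has been filed. But the amount in controversy is 174,000 dollars, which meets the 100,000 dollars floor, and the 'unless' clause therefore excuses the requirement. Met.
  (c) The amount in controversy is 174,000 dollars, which meets the $50,000 floor — that alternative is enough. Satisfied.
  (d) No defendant is a corporation. Not met.
  → The court lacks jurisdiction.
The Superior Court of Rhofield:
  (a) The plaintiff resides in Wynston, which is not Rhofield. Met.
  (b) No such written consent has been filed. Fails.
  (c) The claim is an employment claim, not a consumer claim. However, the amount in controversy is USD 174,000, which meets the USD 15,000 floor, so the 'unless' proviso supplies this condition. Satisfied.
  → Not every requirement is met — no jurisdiction.
No court satisfies all of its conditions.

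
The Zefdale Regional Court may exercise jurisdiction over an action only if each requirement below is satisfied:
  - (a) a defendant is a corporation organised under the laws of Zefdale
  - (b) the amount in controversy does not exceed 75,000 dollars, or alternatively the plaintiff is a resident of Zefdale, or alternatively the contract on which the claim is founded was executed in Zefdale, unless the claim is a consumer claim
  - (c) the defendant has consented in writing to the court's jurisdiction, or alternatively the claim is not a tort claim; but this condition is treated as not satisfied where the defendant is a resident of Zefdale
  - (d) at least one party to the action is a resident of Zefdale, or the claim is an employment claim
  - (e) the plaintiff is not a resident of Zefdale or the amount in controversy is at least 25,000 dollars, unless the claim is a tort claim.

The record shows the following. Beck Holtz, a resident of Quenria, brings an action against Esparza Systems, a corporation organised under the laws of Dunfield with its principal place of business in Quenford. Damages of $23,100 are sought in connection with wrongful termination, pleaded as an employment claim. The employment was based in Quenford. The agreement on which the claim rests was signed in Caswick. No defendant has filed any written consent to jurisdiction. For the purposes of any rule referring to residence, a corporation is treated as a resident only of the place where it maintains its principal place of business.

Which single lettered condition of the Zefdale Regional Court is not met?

The Zefdale Regional Court:
  (a) The corporate defendant(s) are organised in Dunfield, not Zefdale. Fails.
  (b) The amount in controversy is 23,100 dollars, within the $75,000 ceiling — that alternative is enough. Satisfied.
  (c) The claim is an employment claim, not a tort claim — that alternative is enough. And the carve-out is inapplicable — the defendant resides in Quenford, not Zefdale. Satisfied.
  (d) The claim is an employment claim — that alternative is enough. Condition met.
  (e) The plaintiff resides in Quenria, which is not Zefdale, so one alternative holds. Met.
Only condition (a) fails.

(a)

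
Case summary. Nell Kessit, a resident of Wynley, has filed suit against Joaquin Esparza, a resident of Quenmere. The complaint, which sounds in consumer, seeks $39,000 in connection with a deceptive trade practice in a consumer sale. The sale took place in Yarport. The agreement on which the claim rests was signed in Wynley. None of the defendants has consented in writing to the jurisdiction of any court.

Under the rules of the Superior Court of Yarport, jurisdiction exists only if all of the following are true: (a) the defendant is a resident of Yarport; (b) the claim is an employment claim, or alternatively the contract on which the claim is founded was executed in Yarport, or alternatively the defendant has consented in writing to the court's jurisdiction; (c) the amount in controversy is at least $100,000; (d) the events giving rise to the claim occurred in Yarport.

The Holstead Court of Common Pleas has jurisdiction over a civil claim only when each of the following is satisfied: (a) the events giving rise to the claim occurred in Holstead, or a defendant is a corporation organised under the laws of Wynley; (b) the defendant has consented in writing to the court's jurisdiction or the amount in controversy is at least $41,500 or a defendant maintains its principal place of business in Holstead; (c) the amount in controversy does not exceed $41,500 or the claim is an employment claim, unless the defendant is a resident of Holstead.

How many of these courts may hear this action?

0

The Superior Court of Yarport:
  (a) The defendant resides in Quenmere, not Yarport. Fails.
  (b) The claim is a consumer claim, not an employment claim; the contract was executed in Wynley, not Yarport; no such written consent has been filed — none of the alternatives is met. Not satisfied.
  (c) The amount in controversy is $39,000, below the 100,000 dollars floor. Not satisfied.
  (d) The operative events occurred in Yarport. Met.
  → At least one condition fails; no jurisdiction.
The Holstead Court of Common Pleas:
  (a) The operative events occurred in Yarport, not Holstead; no defendant is a corporation — no alternative holds. Condition not met.
  (b) No such written consent has been filed; the amount in controversy is 39,000 dollars, below the USD 41,500 floor; no defendant is a corporation — no alternative holds. Condition not met.
  (c) The amount in controversy is USD 39,000, within the USD 41,500 ceiling, so one alternative holds. Met.
  → Not every requirement is met — no jurisdiction.
No court satisfies all of its conditions.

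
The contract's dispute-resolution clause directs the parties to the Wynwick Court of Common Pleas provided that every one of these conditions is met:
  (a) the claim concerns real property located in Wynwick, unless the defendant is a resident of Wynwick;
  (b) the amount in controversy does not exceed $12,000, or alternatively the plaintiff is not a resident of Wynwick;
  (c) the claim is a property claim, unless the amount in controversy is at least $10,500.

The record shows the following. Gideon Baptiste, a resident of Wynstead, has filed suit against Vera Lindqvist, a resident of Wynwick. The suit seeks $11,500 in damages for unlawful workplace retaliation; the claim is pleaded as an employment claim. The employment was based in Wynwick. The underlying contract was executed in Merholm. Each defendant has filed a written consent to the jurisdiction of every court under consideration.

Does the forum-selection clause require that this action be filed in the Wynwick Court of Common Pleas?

The Wynwick Court of Common Pleas:
  (a) The claim does not concern real property. The proviso rescues it, though: the defendant resides in Wynwick. Condition met.
  (b) The amount in controversy is USD 11,500, within the $12,000 ceiling, which satisfies one of the alternatives. Satisfied.
  (c) The claim is an employment claim, not a property claim. But the amount in controversy is $11,500, which meets the $10,500 floor, and the 'unless' clause therefore excuses the requirement. Satisfied.
  → Forum clause is triggered.

Yes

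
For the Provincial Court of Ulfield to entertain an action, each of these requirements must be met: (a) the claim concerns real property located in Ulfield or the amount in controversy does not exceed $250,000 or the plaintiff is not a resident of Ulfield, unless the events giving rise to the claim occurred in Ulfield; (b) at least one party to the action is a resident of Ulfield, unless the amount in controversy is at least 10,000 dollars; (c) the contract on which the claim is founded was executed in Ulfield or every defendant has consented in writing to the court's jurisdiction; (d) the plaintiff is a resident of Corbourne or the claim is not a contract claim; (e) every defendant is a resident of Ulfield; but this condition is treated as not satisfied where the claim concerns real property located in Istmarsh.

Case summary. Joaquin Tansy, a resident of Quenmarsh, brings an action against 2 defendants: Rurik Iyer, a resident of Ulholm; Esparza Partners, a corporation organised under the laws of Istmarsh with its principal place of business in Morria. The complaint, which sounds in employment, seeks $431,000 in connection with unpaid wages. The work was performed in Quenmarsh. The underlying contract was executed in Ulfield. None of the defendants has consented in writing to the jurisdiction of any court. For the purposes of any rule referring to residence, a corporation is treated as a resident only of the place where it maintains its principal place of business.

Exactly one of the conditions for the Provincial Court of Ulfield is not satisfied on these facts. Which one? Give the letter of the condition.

The Provincial Court of Ulfield:
  (a) The plaintiff resides in Quenmarsh, which is not Ulfield, so this disjunct is met. Condition met.
  (b) No party resides in Ulfield. The proviso rescues it, though: the amount in controversy is $431,000, which meets the 10,000 dollars floor. Condition met.
  (c) The contract was executed in Ulfield — that alternative is enough. Satisfied.
  (d) The claim is an employment claim, not a contract claim, so this disjunct is met. Condition met.
  (e) The defendants reside as follows — Rurik Iyer in Ulholm, Esparza Partners in Morria — not all in Ulfield. Not satisfied.
Only condition (e) fails.

(e)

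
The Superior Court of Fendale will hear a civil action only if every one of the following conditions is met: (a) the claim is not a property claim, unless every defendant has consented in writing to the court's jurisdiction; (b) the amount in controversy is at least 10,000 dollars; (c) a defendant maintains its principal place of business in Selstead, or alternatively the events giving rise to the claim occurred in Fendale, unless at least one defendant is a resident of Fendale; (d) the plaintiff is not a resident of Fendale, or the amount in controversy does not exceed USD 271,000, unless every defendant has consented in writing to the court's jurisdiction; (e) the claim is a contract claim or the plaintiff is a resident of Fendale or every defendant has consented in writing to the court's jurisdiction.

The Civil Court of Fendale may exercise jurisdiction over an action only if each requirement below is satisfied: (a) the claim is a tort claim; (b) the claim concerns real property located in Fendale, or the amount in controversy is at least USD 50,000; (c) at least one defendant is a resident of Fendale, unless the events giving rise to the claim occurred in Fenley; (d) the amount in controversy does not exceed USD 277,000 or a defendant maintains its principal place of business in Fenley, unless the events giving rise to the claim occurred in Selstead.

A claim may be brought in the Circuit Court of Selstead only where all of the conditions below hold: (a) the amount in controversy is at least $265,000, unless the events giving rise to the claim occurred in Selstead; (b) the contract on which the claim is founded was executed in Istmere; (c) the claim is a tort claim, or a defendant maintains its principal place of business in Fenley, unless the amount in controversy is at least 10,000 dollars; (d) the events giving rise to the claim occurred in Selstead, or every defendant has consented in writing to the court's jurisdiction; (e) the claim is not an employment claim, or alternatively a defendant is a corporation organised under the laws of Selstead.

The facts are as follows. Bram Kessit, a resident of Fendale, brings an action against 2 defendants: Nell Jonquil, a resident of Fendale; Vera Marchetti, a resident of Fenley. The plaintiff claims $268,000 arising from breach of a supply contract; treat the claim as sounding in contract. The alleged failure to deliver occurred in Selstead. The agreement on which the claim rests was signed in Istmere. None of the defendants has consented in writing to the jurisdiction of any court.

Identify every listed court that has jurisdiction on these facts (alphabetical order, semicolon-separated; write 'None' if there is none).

the Circuit Court of Selstead; the Superior Court of Fendale

The Superior Court of Fendale:
  (a) The claim is a contract claim, not a property claim. Satisfied.
  (b) The amount in controversy is $268,000, which meets the 10,000 dollars floor. Satisfied.
  (c) No defendant is a corporation; the operative events occurred in Selstead, not Fendale — no alternative holds. However, Nell Jonquil resides in Fendale, so the 'unless' proviso supplies this condition. Condition met.
  (d) The amount in controversy is USD 268,000, within the $271,000 ceiling, so one alternative holds. Satisfied.
  (e) The claim is a contract claim, so one alternative holds. Condition met.
  → All conditions met; jurisdiction exists.
The Civil Court of Fendale:
  (a) The claim is a contract claim, not a tort claim. Fails.
  (b) The amount in controversy is 268,000 dollars, which meets the $50,000 floor, so one alternative holds. Condition met.
  (c) Nell Jonquil resides in Fendale. Condition met.
  (d) The amount in controversy is USD 268,000, within the USD 277,000 ceiling, so one alternative holds. Met.
  → At least one condition fails; no jurisdiction.
The Circuit Court of Selstead:
  (a) The amount in controversy is $268,000, which meets the USD 265,000 floor. Satisfied.
  (b) The contract was executed in Istmere. Satisfied.
  (c) The claim is a contract claim, not a tort claim; no defendant is a corporation — none of the alternatives is met. But the amount in controversy is 268,000 dollars, which meets the $10,000 floor, and the 'unless' clause therefore excuses the requirement. Met.
  (d) The operative events occurred in Selstead, so this disjunct is met. Met.
  (e) The claim is a contract claim, not an employment claim, so one alternative holds. Satisfied.
  → All conditions met; jurisdiction exists.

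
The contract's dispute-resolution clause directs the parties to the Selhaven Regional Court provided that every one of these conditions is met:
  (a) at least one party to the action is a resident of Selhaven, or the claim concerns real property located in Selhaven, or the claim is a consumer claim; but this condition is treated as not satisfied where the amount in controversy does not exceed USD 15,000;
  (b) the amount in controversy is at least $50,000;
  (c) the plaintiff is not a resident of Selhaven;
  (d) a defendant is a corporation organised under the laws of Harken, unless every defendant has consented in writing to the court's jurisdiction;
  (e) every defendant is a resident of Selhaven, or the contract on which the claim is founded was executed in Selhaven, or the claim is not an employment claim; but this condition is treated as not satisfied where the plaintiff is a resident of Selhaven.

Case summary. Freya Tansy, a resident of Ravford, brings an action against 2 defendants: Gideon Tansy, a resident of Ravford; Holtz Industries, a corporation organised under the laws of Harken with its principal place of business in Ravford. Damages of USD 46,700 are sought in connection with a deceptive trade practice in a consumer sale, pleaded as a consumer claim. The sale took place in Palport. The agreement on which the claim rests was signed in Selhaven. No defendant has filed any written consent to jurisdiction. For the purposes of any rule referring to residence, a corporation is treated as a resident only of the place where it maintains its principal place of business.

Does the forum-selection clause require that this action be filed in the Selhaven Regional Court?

The Selhaven Regional Court:
  (a) The claim is a consumer claim, so one alternative holds. And the carve-out is inapplicable — the amount in controversy is $46,700, above the 15,000 dollars ceiling. Condition met.
  (b) The amount in controversy is USD 46,700, below the $50,000 floor. Not met.
  (c) The plaintiff resides in Ravford, which is not Selhaven. Satisfied.
  (d) Holtz Industries is organised under the laws of Harken. Condition met.
  (e) The contract was executed in Selhaven, which satisfies one of the alternatives. The carve-out does not apply: the plaintiff resides in Ravford, not Selhaven. Satisfied.
  → Forum clause is not triggered.

No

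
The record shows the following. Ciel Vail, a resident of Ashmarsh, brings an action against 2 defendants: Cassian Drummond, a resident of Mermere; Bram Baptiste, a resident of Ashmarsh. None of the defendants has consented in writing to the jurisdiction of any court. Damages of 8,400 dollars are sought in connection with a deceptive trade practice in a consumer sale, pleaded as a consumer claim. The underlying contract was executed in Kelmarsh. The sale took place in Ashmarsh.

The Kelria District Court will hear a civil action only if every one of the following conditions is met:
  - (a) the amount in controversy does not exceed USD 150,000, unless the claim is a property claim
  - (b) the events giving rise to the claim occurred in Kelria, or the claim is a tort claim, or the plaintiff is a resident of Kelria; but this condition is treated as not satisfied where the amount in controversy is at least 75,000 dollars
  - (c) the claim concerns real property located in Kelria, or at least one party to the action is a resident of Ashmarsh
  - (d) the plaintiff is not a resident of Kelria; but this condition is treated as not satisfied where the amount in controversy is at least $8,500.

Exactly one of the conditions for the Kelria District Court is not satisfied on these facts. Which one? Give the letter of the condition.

The Kelria District Court:
  (a) The amount in controversy is 8,400 dollars, within the USD 150,000 ceiling. Condition met.
  (b) The operative events occurred in Ashmarsh, not Kelria; the claim is a consumer claim, not a tort claim; the plaintiff resides in Ashmarsh, not Kelria — no alternative holds. Condition not met.
  (c) Ciel Vail resides in Ashmarsh, so one alternative holds. Condition met.
  (d) The plaintiff resides in Ashmarsh, which is not Kelria. And the carve-out is inapplicable — the amount in controversy is USD 8,400, below the $8,500 floor. Met.
Only condition (b) fails.

(b)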